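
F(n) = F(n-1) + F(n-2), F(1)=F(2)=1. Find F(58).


Fibonacci sequence: 1, 1, 2, 3, 5, 8, 13, 21, 34, 55, 89, ...
F(58) = 591286729879

F(58) = 591286729879


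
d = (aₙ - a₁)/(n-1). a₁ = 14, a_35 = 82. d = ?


d = (aₙ - a₁)/(n-1)
= (82 - 14)/(35-1)
= 68/34 = 2

d = 2


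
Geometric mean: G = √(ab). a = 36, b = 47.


GM = √(36×47) = √1692 = 41.1339

GM = 41.1339


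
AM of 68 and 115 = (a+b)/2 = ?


AM = (68 + 115)/2 = 183/2 = 91.5

AM = 91.5


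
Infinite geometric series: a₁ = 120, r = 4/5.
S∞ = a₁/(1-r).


S∞ = a₁/(1-r) = 120/(1 - 4/5)
= 120/(1/5)
= 600

S∞ = 600


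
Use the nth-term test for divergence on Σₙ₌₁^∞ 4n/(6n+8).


lim(n→∞) 4n/(6n+8) = 4/6 = 2/3  (divide numerator and denominator by n)
lim aₙ = 2/3 ≠ 0 → series DIVERGES

Diverges (lim aₙ = 2/3 ≠ 0)


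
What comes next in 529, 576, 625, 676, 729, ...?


Pattern: perfect squares: n²
Terms: 529, 576, 625, 676, 729
Next term = 784

Next term = 784


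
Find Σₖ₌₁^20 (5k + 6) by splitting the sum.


Σ(5k+6) = 5·Σk + 6·n
= 5·210 + 6·20
= 1050 + 120 = 1170

Σ = 1170


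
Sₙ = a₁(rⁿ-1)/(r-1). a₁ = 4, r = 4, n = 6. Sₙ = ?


Sₙ = 4×(4^6 - 1)/(4 - 1)
= 4×(4096 - 1)/3
= 4×4095/3
= 5460

S_6 = 5460


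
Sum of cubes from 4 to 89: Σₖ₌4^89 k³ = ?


Σₖ₌4^89 k³ = [89·90/2]² − [3·4/2]²
= 16040025 − 36 = 16039989

Σk³ = 16039989


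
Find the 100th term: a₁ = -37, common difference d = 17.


aₙ = a₁ + (n-1)d
= -37 + (100-1)×17
= -37 + 1683
= 1646

a_100 = 1646


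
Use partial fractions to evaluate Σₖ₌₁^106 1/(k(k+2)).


1/(k(k+2)) = (1/2)·(1/k - 1/(k+2)) (partial fractions)
Telescoping: Σ = (1/2)·(1 + 1/2 - 1/107 - 1/108) = 17119/23112

Sum = 17119/23112


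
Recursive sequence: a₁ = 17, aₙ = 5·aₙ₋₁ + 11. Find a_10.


Computing step by step:
a_1 = 17
a_2 = 96
a_3 = 491
a_4 = 2466
a_5 = 12341
a_6 = 61716
a_7 = 308591
a_8 = 1542966
a_9 = 7714841
a_10 = 38574216


a_10 = 38574216


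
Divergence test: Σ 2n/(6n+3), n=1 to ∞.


lim(n→∞) 2n/(6n+3) = 2/6 = 1/3  (divide numerator and denominator by n)
lim aₙ = 1/3 ≠ 0 → series DIVERGES

Diverges (lim aₙ = 1/3 ≠ 0)


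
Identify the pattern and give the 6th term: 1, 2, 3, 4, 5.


Pattern: arithmetic (d=1)
Terms: 1, 2, 3, 4, 5
Next term = 6

Next term = 6


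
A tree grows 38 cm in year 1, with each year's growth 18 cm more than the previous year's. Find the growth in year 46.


aₙ = a₁ + (n-1)d
= 38 + (46-1)×18
= 38 + 810
= 848

a_46 = 848


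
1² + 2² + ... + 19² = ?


n = 19
n(n+1)(2n+1)/6 = 19×20×39/6
= 14820/6 = 2470

Σk² = 2470


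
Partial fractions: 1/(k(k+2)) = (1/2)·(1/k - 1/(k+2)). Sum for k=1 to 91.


1/(k(k+2)) = (1/2)·(1/k - 1/(k+2)) (partial fractions)
Telescoping: Σ = (1/2)·(1 + 1/2 - 1/92 - 1/93) = 12649/17112

Sum = 12649/17112


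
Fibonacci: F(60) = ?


Fibonacci sequence: 1, 1, 2, 3, 5, 8, 13, 21, 34, 55, 89, ...
F(60) = 1548008755920

F(60) = 1548008755920


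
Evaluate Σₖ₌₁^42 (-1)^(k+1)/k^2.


S = 1 - 1/4 + 1/9 - 1/16 + 1/25 - 1/36 + 1/49 - 1/64 ± ...
= 0.8222
(Full series converges to +π²/12 ≈ +0.8225)

S_42 = 0.8222


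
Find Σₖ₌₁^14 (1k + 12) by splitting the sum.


Σ(1k+12) = 1·Σk + 12·n
= 1·105 + 12·14
= 105 + 168 = 273

Σ = 273


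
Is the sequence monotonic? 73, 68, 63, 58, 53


Differences: -5, -5, -5, -5
All differences < 0 → strictly DECREASING

Monotonically decreasing


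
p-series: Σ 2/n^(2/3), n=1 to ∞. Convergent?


p-series test: Σ c/n^p converges if p > 1, diverges if p ≤ 1 (constant c > 0 doesn't affect convergence).
p = 2/3
2/3 ≤ 1 → DIVERGES

Diverges (p = 2/3 ≤ 1)


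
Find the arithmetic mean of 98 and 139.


AM = (98 + 139)/2 = 237/2 = 118.5

AM = 118.5


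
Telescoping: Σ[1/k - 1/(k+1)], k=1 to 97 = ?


Telescoping: adjacent terms cancel.
= 1/1 - 1/98
= 1 - 1/98 = 97/98

Sum = 97/98


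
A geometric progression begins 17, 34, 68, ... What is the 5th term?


aₙ = a₁·r^(n-1)
= 17×2^4
= 17×16
= 272

a_5 = 272


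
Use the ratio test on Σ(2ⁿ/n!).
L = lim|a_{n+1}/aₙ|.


aₙ = 2^n/n!
a_{n+1}/aₙ = 2^(n+1)/(n+1)! × n!/2^n
= 2/(n+1)
L = lim(n→∞) 2/(n+1) = 0
L < 1 → series CONVERGES

Converges (ratio test: L = 0 < 1)


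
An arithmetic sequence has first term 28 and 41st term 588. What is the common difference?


d = (aₙ - a₁)/(n-1)
= (588 - 28)/(41-1)
= 560/40 = 14

d = 14


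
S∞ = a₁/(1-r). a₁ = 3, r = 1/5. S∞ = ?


S∞ = a₁/(1-r) = 3/(1 - 1/5)
= 3/(4/5)
= 15/4

S∞ = 15/4


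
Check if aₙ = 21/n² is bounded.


a₁ = 21, a₂ = 21/4, a₃ = 21/9, ...
0 < aₙ ≤ 21 for all n ≥ 1
The sequence IS bounded

Bounded (0 < aₙ ≤ 21)


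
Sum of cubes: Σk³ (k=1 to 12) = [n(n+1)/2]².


n(n+1)/2 = 12×13/2 = 78
Σk³ = 78² = 6084

Σk³ = 6084


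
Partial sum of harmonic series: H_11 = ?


H_11 = 1/1 + 1/2 + 1/3 + ... + 1/11
= 83711/27720
≈ 3.0199

H_11 = 83711/27720 ≈ 3.0199


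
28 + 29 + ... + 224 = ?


Σₖ₌28^224 k = Σₖ₌₁^224 k − Σₖ₌₁^27 k
= 224·225/2 − 27·28/2
= 25200 − 378 = 24822

Σk = 24822


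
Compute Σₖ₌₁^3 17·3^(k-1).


Sₙ = 17×(3^3 - 1)/(3 - 1)
= 17×(27 - 1)/2
= 17×26/2
= 221

S_3 = 221


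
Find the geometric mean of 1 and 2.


GM = √(1×2) = √2 = 1.4142

GM = 1.4142


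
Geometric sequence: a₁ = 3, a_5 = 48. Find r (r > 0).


r^(n-1) = aₙ/a₁
r^4 = 48/3 = 16
r = 16^(1/4)
= ±2; taking r > 0 gives r = 2

r = 2


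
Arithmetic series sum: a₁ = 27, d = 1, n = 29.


aₙ = 27 + (29-1)×1 = 55
Sₙ = n(a₁+aₙ)/2 = 29×(27+55)/2
= 29×82/2 = 1189

S_29 = 1189


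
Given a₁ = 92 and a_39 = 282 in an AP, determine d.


d = (aₙ - a₁)/(n-1)
= (282 - 92)/(39-1)
= 190/38 = 5

d = 5


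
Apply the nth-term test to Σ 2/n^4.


lim(n→∞) 2/n^4 = 0
lim aₙ = 0 → nth-term test is INCONCLUSIVE
(Need other tests; this is actually a convergent p-series with p=4 > 1)

Inconclusive (lim aₙ = 0; need another test)


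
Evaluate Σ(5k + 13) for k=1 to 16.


Σ(5k+13) = 5·Σk + 13·n
= 5·136 + 13·16
= 680 + 208 = 888

Σ = 888


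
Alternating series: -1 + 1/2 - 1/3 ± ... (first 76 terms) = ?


S = -1 + 1/2 - 1/3 + 1/4 - 1/5 + 1/6 - 1/7 + 1/8 ± ...
= -0.6866
(Full series converges to -ln(2) ≈ -0.6931)

S_76 = -0.6866


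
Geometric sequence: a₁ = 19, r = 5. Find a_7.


aₙ = a₁·r^(n-1)
= 19×5^6
= 19×15625
= 296875

a_7 = 296875


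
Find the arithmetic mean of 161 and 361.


AM = (161 + 361)/2 = 522/2 = 261

AM = 261


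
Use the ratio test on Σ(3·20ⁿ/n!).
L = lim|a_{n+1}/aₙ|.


aₙ = 3·20^n/n!
a_{n+1}/aₙ = 20^(n+1)/(n+1)! × n!/20^n  (constant 3 cancels)
= 20/(n+1)
L = lim(n→∞) 20/(n+1) = 0
L < 1 → series CONVERGES

Converges (ratio test: L = 0 < 1)


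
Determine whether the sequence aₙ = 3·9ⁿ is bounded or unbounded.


aₙ = 3·9ⁿ → as n→∞, aₙ→∞ (since base 9 > 1)
No finite upper bound exists
The sequence is UNBOUNDED

Unbounded (aₙ → ∞ as n → ∞)


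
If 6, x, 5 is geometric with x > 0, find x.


GM = √(6×5) = √30 = 5.4772

GM = 5.4772


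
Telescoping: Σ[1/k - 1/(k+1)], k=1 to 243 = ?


Telescoping: adjacent terms cancel.
= 1/1 - 1/244
= 1 - 1/244 = 243/244

Sum = 243/244


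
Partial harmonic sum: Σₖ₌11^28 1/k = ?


Σₖ₌11^28 1/k = 1/11 + 1/12 + 1/13 + ... + 1/28
= 80169092693/80313433200
≈ 0.9982

Sum = 80169092693/80313433200 ≈ 0.9982


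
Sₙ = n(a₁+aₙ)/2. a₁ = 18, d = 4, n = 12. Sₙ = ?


aₙ = 18 + (12-1)×4 = 62
Sₙ = n(a₁+aₙ)/2 = 12×(18+62)/2
= 12×80/2 = 480

S_12 = 480


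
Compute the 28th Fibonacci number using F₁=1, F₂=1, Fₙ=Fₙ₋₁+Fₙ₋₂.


Fibonacci sequence: 1, 1, 2, 3, 5, 8, 13, 21, 34, 55, 89, ...
F(28) = 317811

F(28) = 317811


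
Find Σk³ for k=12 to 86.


Σₖ₌12^86 k³ = [86·87/2]² − [11·12/2]²
= 13995081 − 4356 = 13990725

Σk³ = 13990725


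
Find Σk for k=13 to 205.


Σₖ₌13^205 k = Σₖ₌₁^205 k − Σₖ₌₁^12 k
= 205·206/2 − 12·13/2
= 21115 − 78 = 21037

Σk = 21037


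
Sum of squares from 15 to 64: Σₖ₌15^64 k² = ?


Σₖ₌15^64 k² = Σₖ₌₁^64 k² − Σₖ₌₁^14 k²
= 64·65·129/6 − 14·15·29/6
= 89440 − 1015 = 88425

Σk² = 88425


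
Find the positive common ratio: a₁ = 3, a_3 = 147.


r^(n-1) = aₙ/a₁
r^2 = 147/3 = 49
r = 49^(1/2)
= ±7; taking r > 0 gives r = 7

r = 7


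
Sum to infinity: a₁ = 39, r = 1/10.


S∞ = a₁/(1-r) = 39/(1 - 1/10)
= 39/(9/10)
= 130/3

S∞ = 130/3


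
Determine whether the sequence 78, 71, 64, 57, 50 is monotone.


Differences: -7, -7, -7, -7
All differences < 0 → strictly DECREASING

Monotonically decreasing


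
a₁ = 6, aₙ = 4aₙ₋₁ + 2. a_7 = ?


Computing step by step:
a_1 = 6
a_2 = 26
a_3 = 106
a_4 = 426
a_5 = 1706
a_6 = 6826
a_7 = 27306


a_7 = 27306


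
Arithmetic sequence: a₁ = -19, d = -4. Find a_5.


aₙ = a₁ + (n-1)d
= -19 + (5-1)×-4
= -19 - 16
= -35

a_5 = -35


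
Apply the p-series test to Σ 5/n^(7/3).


p-series test: Σ c/n^p converges if p > 1, diverges if p ≤ 1 (constant c > 0 doesn't affect convergence).
p = 7/3
7/3 > 1 → CONVERGES

Converges (p = 7/3 > 1)


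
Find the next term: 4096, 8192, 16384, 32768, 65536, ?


Pattern: powers of 2: 2ⁿ
Terms: 4096, 8192, 16384, 32768, 65536
Next term = 131072

Next term = 131072


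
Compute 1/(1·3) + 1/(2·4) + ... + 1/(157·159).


1/(k(k+2)) = (1/2)·(1/k - 1/(k+2)) (partial fractions)
Telescoping: Σ = (1/2)·(1 + 1/2 - 1/158 - 1/159) = 18683/25122

Sum = 18683/25122


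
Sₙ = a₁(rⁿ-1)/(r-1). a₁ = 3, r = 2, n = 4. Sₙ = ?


Sₙ = 3×(2^4 - 1)/(2 - 1)
= 3×(16 - 1)/1
= 3×15/1
= 45

S_4 = 45


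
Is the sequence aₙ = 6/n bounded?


a₁ = 6, a₂ = 6/2, a₃ = 6/3, ...
0 < aₙ ≤ 6 for all n ≥ 1
Lower bound: 0, Upper bound: 6
The sequence IS bounded

Bounded (0 < aₙ ≤ 6)


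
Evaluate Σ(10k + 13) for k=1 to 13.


Σ(10k+13) = 10·Σk + 13·n
= 10·91 + 13·13
= 910 + 169 = 1079

Σ = 1079


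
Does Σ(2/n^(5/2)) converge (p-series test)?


p-series test: Σ c/n^p converges if p > 1, diverges if p ≤ 1 (constant c > 0 doesn't affect convergence).
p = 5/2
5/2 > 1 → CONVERGES

Converges (p = 5/2 > 1)


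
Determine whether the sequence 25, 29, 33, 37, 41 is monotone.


Differences: 4, 4, 4, 4
All differences > 0 → strictly INCREASING

Monotonically increasing


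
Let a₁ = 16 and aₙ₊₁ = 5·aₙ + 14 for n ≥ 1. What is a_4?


Computing step by step:
a_1 = 16
a_2 = 94
a_3 = 484
a_4 = 2434


a_4 = 2434


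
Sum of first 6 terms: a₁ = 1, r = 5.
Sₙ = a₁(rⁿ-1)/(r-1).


Sₙ = 1×(5^6 - 1)/(5 - 1)
= 1×(15625 - 1)/4
= 1×15624/4
= 3906

S_6 = 3906


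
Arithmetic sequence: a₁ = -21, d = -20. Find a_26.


aₙ = a₁ + (n-1)d
= -21 + (26-1)×-20
= -21 - 500
= -521

a_26 = -521


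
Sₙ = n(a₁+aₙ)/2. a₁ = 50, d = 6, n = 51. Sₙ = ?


aₙ = 50 + (51-1)×6 = 350
Sₙ = n(a₁+aₙ)/2 = 51×(50+350)/2
= 51×400/2 = 10200

S_51 = 10200


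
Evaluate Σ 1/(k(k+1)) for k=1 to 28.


1/(k(k+1)) = 1/k - 1/(k+1) (partial fractions)
Telescoping: Σ = 1 - 1/29 = 28/29

Sum = 28/29


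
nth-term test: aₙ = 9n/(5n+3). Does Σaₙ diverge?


lim(n→∞) 9n/(5n+3) = 9/5 = 9/5  (divide numerator and denominator by n)
lim aₙ = 9/5 ≠ 0 → series DIVERGES

Diverges (lim aₙ = 9/5 ≠ 0)


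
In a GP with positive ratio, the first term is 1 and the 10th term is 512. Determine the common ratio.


r^(n-1) = aₙ/a₁
r^9 = 512/1 = 512
r = 512^(1/9)
= 2

r = 2


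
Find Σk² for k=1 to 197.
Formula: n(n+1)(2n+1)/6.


n = 197
n(n+1)(2n+1)/6 = 197×198×395/6
= 15407370/6 = 2567895

Σk² = 2567895


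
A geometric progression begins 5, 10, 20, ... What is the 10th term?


aₙ = a₁·r^(n-1)
= 5×2^9
= 5×512
= 2560

a_10 = 2560


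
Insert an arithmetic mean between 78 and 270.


AM = (78 + 270)/2 = 348/2 = 174

AM = 174


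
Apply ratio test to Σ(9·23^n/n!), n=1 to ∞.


aₙ = 9·23^n/n!
a_{n+1}/aₙ = 23^(n+1)/(n+1)! × n!/23^n  (constant 9 cancels)
= 23/(n+1)
L = lim(n→∞) 23/(n+1) = 0
L < 1 → series CONVERGES

Converges (ratio test: L = 0 < 1)


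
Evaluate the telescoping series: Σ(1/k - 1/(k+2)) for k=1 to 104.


Telescoping with gap 2: two head and two tail terms survive.
= (1 + 1/2) - (1/105 + 1/106)
= 3/2 - 1/105 - 1/106 = 8242/5565

Sum = 8242/5565


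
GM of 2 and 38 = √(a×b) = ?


GM = √(2×38) = √76 = 8.7178

GM = 8.7178


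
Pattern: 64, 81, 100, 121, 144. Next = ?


Pattern: perfect squares: n²
Terms: 64, 81, 100, 121, 144
Next term = 169

Next term = 169


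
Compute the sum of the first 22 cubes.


n(n+1)/2 = 22×23/2 = 253
Σk³ = 253² = 64009

Σk³ = 64009


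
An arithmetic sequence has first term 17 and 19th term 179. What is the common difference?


d = (aₙ - a₁)/(n-1)
= (179 - 17)/(19-1)
= 162/18 = 9

d = 9


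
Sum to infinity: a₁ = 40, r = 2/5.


S∞ = a₁/(1-r) = 40/(1 - 2/5)
= 40/(3/5)
= 200/3

S∞ = 200/3


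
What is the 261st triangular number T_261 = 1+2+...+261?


n(n+1)/2 = 261×262/2 = 68382/2 = 34191

Σk = 34191


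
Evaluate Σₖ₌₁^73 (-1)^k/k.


S = -1 + 1/2 - 1/3 + 1/4 - 1/5 + 1/6 - 1/7 + 1/8 ± ...
= -0.6999
(Full series converges to -ln(2) ≈ -0.6931)

S_73 = -0.6999


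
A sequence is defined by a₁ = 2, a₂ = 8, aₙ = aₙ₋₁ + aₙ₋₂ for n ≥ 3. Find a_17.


Computing iteratively: 2, 8, 10, 18, 28, 46, 74, 120, 194, 314, 508, 822, ...
a_17 = 9116

a_17 = 9116


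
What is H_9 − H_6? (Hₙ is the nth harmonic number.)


Σₖ₌7^9 1/k = 1/7 + 1/8 + 1/9
= 191/504
≈ 0.379

Sum = 191/504 ≈ 0.379


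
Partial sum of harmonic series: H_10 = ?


H_10 = 1/1 + 1/2 + 1/3 + 1/4 + 1/5 + 1/6 + 1/7 + 1/8 + 1/9 + 1/10
= 7381/2520
≈ 2.929

H_10 = 7381/2520 ≈ 2.929


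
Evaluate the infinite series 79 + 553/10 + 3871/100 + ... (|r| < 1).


S∞ = a₁/(1-r) = 79/(1 - 7/10)
= 79/(3/10)
= 790/3

S∞ = 790/3


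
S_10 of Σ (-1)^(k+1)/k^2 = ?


S = 1 - 1/4 + 1/9 - 1/16 + 1/25 - 1/36 + 1/49 - 1/64 ± ...
= 0.818
(Full series converges to +π²/12 ≈ +0.8225)

S_10 = 0.818


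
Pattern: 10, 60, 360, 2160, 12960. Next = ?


Pattern: geometric (r=6)
Terms: 10, 60, 360, 2160, 12960
Next term = 77760

Next term = 77760


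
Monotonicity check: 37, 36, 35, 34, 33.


Differences: -1, -1, -1, -1
All differences < 0 → strictly DECREASING

Monotonically decreasing


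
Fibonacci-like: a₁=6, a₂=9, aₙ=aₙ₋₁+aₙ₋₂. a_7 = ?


Computing iteratively: 6, 9, 15, 24, 39, 63, 102
a_7 = 102

a_7 = 102


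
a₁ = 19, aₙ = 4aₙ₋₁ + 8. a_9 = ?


Computing step by step:
a_1 = 19
a_2 = 84
a_3 = 344
a_4 = 1384
a_5 = 5544
a_6 = 22184
a_7 = 88744
a_8 = 354984
a_9 = 1419944


a_9 = 1419944


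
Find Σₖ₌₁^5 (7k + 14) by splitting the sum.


Σ(7k+14) = 7·Σk + 14·n
= 7·15 + 14·5
= 105 + 70 = 175

Σ = 175


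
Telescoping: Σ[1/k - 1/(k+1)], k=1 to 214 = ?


Telescoping: adjacent terms cancel.
= 1/1 - 1/215
= 1 - 1/215 = 214/215

Sum = 214/215


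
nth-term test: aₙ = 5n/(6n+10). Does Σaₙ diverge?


lim(n→∞) 5n/(6n+10) = 5/6 = 5/6  (divide numerator and denominator by n)
lim aₙ = 5/6 ≠ 0 → series DIVERGES

Diverges (lim aₙ = 5/6 ≠ 0)


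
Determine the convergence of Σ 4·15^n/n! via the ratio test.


aₙ = 4·15^n/n!
a_{n+1}/aₙ = 15^(n+1)/(n+1)! × n!/15^n  (constant 4 cancels)
= 15/(n+1)
L = lim(n→∞) 15/(n+1) = 0
L < 1 → series CONVERGES

Converges (ratio test: L = 0 < 1)


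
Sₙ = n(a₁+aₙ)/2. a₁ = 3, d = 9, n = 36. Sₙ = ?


aₙ = 3 + (36-1)×9 = 318
Sₙ = n(a₁+aₙ)/2 = 36×(3+318)/2
= 36×321/2 = 5778

S_36 = 5778


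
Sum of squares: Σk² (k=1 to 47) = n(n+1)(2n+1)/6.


n = 47
n(n+1)(2n+1)/6 = 47×48×95/6
= 214320/6 = 35720

Σk² = 35720


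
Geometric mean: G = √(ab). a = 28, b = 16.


GM = √(28×16) = √448 = 21.166

GM = 21.166


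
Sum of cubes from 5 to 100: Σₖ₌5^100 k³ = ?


Σₖ₌5^100 k³ = [100·101/2]² − [4·5/2]²
= 25502500 − 100 = 25502400

Σk³ = 25502400


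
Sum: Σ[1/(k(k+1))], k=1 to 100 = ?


1/(k(k+1)) = 1/k - 1/(k+1) (partial fractions)
Telescoping: Σ = 1 - 1/101 = 100/101

Sum = 100/101


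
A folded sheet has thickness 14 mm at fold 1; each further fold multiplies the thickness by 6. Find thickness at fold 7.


aₙ = a₁·r^(n-1)
= 14×6^6
= 14×46656
= 653184

a_7 = 653184


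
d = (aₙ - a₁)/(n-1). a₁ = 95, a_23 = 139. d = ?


d = (aₙ - a₁)/(n-1)
= (139 - 95)/(23-1)
= 44/22 = 2

d = 2


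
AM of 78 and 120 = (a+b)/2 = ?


AM = (78 + 120)/2 = 198/2 = 99

AM = 99


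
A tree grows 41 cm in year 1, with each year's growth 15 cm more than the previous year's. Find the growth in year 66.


aₙ = a₁ + (n-1)d
= 41 + (66-1)×15
= 41 + 975
= 1016

a_66 = 1016


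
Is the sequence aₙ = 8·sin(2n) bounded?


For all n, -1 ≤ sin(2n) ≤ 1, so -8 ≤ 8·sin(2n) ≤ 8
Lower bound: -8, Upper bound: 8
The sequence IS bounded

Bounded (-8 ≤ aₙ ≤ 8)


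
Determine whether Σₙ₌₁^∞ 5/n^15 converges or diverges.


p-series test: Σ c/n^p converges if p > 1, diverges if p ≤ 1 (constant c > 0 doesn't affect convergence).
p = 15
15 > 1 → CONVERGES

Converges (p = 15 > 1)


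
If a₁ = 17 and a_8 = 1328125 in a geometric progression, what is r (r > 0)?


r^(n-1) = aₙ/a₁
r^7 = 1328125/17 = 78125
r = 78125^(1/7)
= 5

r = 5


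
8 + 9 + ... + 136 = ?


Σₖ₌8^136 k = Σₖ₌₁^136 k − Σₖ₌₁^7 k
= 136·137/2 − 7·8/2
= 9316 − 28 = 9288

Σk = 9288


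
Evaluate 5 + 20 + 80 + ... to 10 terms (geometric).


Sₙ = 5×(4^10 - 1)/(4 - 1)
= 5×(1048576 - 1)/3
= 5×1048575/3
= 1747625

S_10 = 1747625


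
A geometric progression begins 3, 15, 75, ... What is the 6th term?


aₙ = a₁·r^(n-1)
= 3×5^5
= 3×3125
= 9375

a_6 = 9375


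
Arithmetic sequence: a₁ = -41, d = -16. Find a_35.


aₙ = a₁ + (n-1)d
= -41 + (35-1)×-16
= -41 - 544
= -585

a_35 = -585


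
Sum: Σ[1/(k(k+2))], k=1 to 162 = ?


1/(k(k+2)) = (1/2)·(1/k - 1/(k+2)) (partial fractions)
Telescoping: Σ = (1/2)·(1 + 1/2 - 1/163 - 1/164) = 39771/53464

Sum = 39771/53464


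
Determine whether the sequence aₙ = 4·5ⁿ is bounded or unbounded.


aₙ = 4·5ⁿ → as n→∞, aₙ→∞ (since base 5 > 1)
No finite upper bound exists
The sequence is UNBOUNDED

Unbounded (aₙ → ∞ as n → ∞)


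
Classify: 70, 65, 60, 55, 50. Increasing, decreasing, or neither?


Differences: -5, -5, -5, -5
All differences < 0 → strictly DECREASING

Monotonically decreasing


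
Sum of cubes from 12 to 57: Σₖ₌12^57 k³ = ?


Σₖ₌12^57 k³ = [57·58/2]² − [11·12/2]²
= 2732409 − 4356 = 2728053

Σk³ = 2728053


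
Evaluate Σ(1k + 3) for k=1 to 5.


Σ(1k+3) = 1·Σk + 3·n
= 1·15 + 3·5
= 15 + 15 = 30

Σ = 30


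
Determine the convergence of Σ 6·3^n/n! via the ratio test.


aₙ = 6·3^n/n!
a_{n+1}/aₙ = 3^(n+1)/(n+1)! × n!/3^n  (constant 6 cancels)
= 3/(n+1)
L = lim(n→∞) 3/(n+1) = 0
L < 1 → series CONVERGES

Converges (ratio test: L = 0 < 1)


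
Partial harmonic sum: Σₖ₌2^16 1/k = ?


Σₖ₌2^16 1/k = 1/2 + 1/3 + 1/4 + ... + 1/16
= 1715839/720720
≈ 2.3807

Sum = 1715839/720720 ≈ 2.3807


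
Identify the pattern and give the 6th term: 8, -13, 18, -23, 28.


Pattern: alternating sign, magnitude arithmetic (d=5)
Terms: 8, -13, 18, -23, 28
Next term = -33

Next term = -33


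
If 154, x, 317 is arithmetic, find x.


AM = (154 + 317)/2 = 471/2 = 235.5

AM = 235.5


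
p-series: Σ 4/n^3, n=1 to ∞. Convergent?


p-series test: Σ c/n^p converges if p > 1, diverges if p ≤ 1 (constant c > 0 doesn't affect convergence).
p = 3
3 > 1 → CONVERGES

Converges (p = 3 > 1)


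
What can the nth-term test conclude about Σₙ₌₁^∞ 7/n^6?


lim(n→∞) 7/n^6 = 0
lim aₙ = 0 → nth-term test is INCONCLUSIVE
(Need other tests; this is actually a convergent p-series with p=6 > 1)

Inconclusive (lim aₙ = 0; need another test)


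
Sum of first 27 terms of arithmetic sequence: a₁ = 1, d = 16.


aₙ = 1 + (27-1)×16 = 417
Sₙ = n(a₁+aₙ)/2 = 27×(1+417)/2
= 27×418/2 = 5643

S_27 = 5643


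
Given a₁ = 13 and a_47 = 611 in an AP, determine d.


d = (aₙ - a₁)/(n-1)
= (611 - 13)/(47-1)
= 598/46 = 13

d = 13


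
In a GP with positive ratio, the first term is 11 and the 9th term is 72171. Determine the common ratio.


r^(n-1) = aₙ/a₁
r^8 = 72171/11 = 6561
r = 6561^(1/8)
= ±3; taking r > 0 gives r = 3

r = 3


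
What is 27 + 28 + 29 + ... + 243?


Σₖ₌27^243 k = Σₖ₌₁^243 k − Σₖ₌₁^26 k
= 243·244/2 − 26·27/2
= 29646 − 351 = 29295

Σk = 29295


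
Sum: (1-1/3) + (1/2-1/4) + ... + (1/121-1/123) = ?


Telescoping with gap 2: two head and two tail terms survive.
= (1 + 1/2) - (1/122 + 1/123)
= 3/2 - 1/122 - 1/123 = 11132/7503

Sum = 11132/7503


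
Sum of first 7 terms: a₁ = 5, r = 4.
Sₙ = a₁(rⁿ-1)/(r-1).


Sₙ = 5×(4^7 - 1)/(4 - 1)
= 5×(16384 - 1)/3
= 5×16383/3
= 27305

S_7 = 27305


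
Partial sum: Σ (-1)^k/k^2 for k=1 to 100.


S = -1 + 1/4 - 1/9 + 1/16 - 1/25 + 1/36 - 1/49 + 1/64 ± ...
= -0.8224
(Full series converges to -π²/12 ≈ -0.8225)

S_100 = -0.8224


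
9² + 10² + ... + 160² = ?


Σₖ₌9^160 k² = Σₖ₌₁^160 k² − Σₖ₌₁^8 k²
= 160·161·321/6 − 8·9·17/6
= 1378160 − 204 = 1377956

Σk² = 1377956


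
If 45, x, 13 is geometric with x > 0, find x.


GM = √(45×13) = √585 = 24.1868

GM = 24.1868


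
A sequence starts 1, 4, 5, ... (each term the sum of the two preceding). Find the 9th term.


Computing iteratively: 1, 4, 5, 9, 14, 23, 37, 60, 97
a_9 = 97

a_9 = 97


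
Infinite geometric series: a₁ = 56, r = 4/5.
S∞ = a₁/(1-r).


S∞ = a₁/(1-r) = 56/(1 - 4/5)
= 56/(1/5)
= 280

S∞ = 280


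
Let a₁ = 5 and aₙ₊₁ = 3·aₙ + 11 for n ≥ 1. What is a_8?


Computing step by step:
a_1 = 5
a_2 = 26
a_3 = 89
a_4 = 278
a_5 = 845
a_6 = 2546
a_7 = 7649
a_8 = 22958


a_8 = 22958


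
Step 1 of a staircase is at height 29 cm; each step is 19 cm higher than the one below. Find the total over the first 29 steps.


aₙ = 29 + (29-1)×19 = 561
Sₙ = n(a₁+aₙ)/2 = 29×(29+561)/2
= 29×590/2 = 8555

S_29 = 8555


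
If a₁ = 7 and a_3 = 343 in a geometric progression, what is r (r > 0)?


r^(n-1) = aₙ/a₁
r^2 = 343/7 = 49
r = 49^(1/2)
= ±7; taking r > 0 gives r = 7

r = 7


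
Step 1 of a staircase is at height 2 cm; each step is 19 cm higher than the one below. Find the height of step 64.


aₙ = a₁ + (n-1)d
= 2 + (64-1)×19
= 2 + 1197
= 1199

a_64 = 1199


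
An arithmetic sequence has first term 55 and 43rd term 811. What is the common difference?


d = (aₙ - a₁)/(n-1)
= (811 - 55)/(43-1)
= 756/42 = 18

d = 18


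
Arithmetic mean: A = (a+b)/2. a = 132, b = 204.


AM = (132 + 204)/2 = 336/2 = 168

AM = 168


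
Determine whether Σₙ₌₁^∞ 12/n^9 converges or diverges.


p-series test: Σ c/n^p converges if p > 1, diverges if p ≤ 1 (constant c > 0 doesn't affect convergence).
p = 9
9 > 1 → CONVERGES

Converges (p = 9 > 1)


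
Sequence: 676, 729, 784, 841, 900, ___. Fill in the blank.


Pattern: perfect squares: n²
Terms: 676, 729, 784, 841, 900
Next term = 961

Next term = 961


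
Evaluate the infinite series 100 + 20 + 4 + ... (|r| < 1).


S∞ = a₁/(1-r) = 100/(1 - 1/5)
= 100/(4/5)
= 125

S∞ = 125


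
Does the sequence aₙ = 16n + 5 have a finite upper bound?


aₙ = 16n + 5 → as n→∞, aₙ→∞
No finite upper bound exists
The sequence is UNBOUNDED

Unbounded (aₙ → ∞ as n → ∞)


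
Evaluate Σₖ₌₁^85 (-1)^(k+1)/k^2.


S = 1 - 1/4 + 1/9 - 1/16 + 1/25 - 1/36 + 1/49 - 1/64 ± ...
= 0.8225
(Full series converges to +π²/12 ≈ +0.8225)

S_85 = 0.8225


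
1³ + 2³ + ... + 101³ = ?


n(n+1)/2 = 101×102/2 = 5151
Σk³ = 5151² = 26532801

Σk³ = 26532801


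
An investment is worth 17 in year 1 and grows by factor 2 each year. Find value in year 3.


aₙ = a₁·r^(n-1)
= 17×2^2
= 17×4
= 68

a_3 = 68


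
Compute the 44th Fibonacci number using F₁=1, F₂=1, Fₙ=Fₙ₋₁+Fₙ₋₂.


Fibonacci sequence: 1, 1, 2, 3, 5, 8, 13, 21, 34, 55, 89, ...
F(44) = 701408733

F(44) = 701408733


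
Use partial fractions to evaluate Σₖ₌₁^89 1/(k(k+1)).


1/(k(k+1)) = 1/k - 1/(k+1) (partial fractions)
Telescoping: Σ = 1 - 1/90 = 89/90

Sum = 89/90


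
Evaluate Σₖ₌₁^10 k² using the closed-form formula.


n = 10
n(n+1)(2n+1)/6 = 10×11×21/6
= 2310/6 = 385

Σk² = 385


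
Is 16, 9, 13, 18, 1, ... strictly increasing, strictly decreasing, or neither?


Differences: -7, 4, 5, -17
Difference at position 2 is +4 (> 0) but position 1 is -7 (< 0) — sequence both rises and falls
→ NOT monotonic

Not monotonic


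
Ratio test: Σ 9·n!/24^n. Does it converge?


aₙ = 9·n!/24^n
a_{n+1}/aₙ = (n+1)!/24^(n+1) × 24^n/n!  (constant 9 cancels)
= (n+1)/24
L = lim(n→∞) (n+1)/24 = ∞
L > 1 → series DIVERGES

Diverges (ratio test: L = ∞ > 1)


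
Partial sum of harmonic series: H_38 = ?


H_38 = 1/1 + 1/2 + 1/3 + ... + 1/38
= 2053580969474233/485721041551200
≈ 4.2279

H_38 = 2053580969474233/485721041551200 ≈ 4.2279


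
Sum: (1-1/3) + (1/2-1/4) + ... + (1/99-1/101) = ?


Telescoping with gap 2: two head and two tail terms survive.
= (1 + 1/2) - (1/100 + 1/101)
= 3/2 - 1/100 - 1/101 = 14949/10100

Sum = 14949/10100


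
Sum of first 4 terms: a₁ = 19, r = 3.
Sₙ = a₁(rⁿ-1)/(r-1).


Sₙ = 19×(3^4 - 1)/(3 - 1)
= 19×(81 - 1)/2
= 19×80/2
= 760

S_4 = 760


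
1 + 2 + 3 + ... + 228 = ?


n(n+1)/2 = 228×229/2 = 52212/2 = 26106

Σk = 26106


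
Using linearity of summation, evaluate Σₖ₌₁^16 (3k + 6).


Σ(3k+6) = 3·Σk + 6·n
= 3·136 + 6·16
= 408 + 96 = 504

Σ = 504


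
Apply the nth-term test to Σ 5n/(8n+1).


lim(n→∞) 5n/(8n+1) = 5/8 = 5/8  (divide numerator and denominator by n)
lim aₙ = 5/8 ≠ 0 → series DIVERGES

Diverges (lim aₙ = 5/8 ≠ 0)


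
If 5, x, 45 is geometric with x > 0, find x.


GM = √(5×45) = √225 = 15

GM = 15


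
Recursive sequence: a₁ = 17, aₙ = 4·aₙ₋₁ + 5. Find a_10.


Computing step by step:
a_1 = 17
a_2 = 73
a_3 = 297
a_4 = 1193
a_5 = 4777
a_6 = 19113
a_7 = 76457
a_8 = 305833
a_9 = 1223337
a_10 = 4893353


a_10 = 4893353


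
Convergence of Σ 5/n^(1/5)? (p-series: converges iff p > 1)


p-series test: Σ c/n^p converges if p > 1, diverges if p ≤ 1 (constant c > 0 doesn't affect convergence).
p = 1/5
1/5 ≤ 1 → DIVERGES

Diverges (p = 1/5 ≤ 1)


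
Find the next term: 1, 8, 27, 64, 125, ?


Pattern: perfect cubes: n³
Terms: 1, 8, 27, 64, 125
Next term = 216

Next term = 216


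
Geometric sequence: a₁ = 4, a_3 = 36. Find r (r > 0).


r^(n-1) = aₙ/a₁
r^2 = 36/4 = 9
r = 9^(1/2)
= ±3; taking r > 0 gives r = 3

r = 3


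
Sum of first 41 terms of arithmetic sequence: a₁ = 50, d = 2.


aₙ = 50 + (41-1)×2 = 130
Sₙ = n(a₁+aₙ)/2 = 41×(50+130)/2
= 41×180/2 = 3690

S_41 = 3690


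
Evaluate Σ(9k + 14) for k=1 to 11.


Σ(9k+14) = 9·Σk + 14·n
= 9·66 + 14·11
= 594 + 154 = 748

Σ = 748


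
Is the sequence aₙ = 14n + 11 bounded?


aₙ = 14n + 11 → as n→∞, aₙ→∞
No finite upper bound exists
The sequence is UNBOUNDED

Unbounded (aₙ → ∞ as n → ∞)


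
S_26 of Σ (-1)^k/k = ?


S = -1 + 1/2 - 1/3 + 1/4 - 1/5 + 1/6 - 1/7 + 1/8 ± ...
= -0.6743
(Full series converges to -ln(2) ≈ -0.6931)

S_26 = -0.6743


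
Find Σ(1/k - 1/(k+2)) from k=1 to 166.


Telescoping with gap 2: two head and two tail terms survive.
= (1 + 1/2) - (1/167 + 1/168)
= 3/2 - 1/167 - 1/168 = 41749/28056

Sum = 41749/28056


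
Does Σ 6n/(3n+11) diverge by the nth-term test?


lim(n→∞) 6n/(3n+11) = 6/3 = 2  (divide numerator and denominator by n)
lim aₙ = 2 ≠ 0 → series DIVERGES

Diverges (lim aₙ = 2 ≠ 0)


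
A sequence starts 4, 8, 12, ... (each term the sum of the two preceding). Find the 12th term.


Computing iteratively: 4, 8, 12, 20, 32, 52, 84, 136, 220, 356, 576, 932
a_12 = 932

a_12 = 932


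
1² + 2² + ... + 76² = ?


n = 76
n(n+1)(2n+1)/6 = 76×77×153/6
= 895356/6 = 149226

Σk² = 149226


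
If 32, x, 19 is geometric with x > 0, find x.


GM = √(32×19) = √608 = 24.6577

GM = 24.6577


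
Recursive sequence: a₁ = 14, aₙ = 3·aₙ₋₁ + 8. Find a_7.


Computing step by step:
a_1 = 14
a_2 = 50
a_3 = 158
a_4 = 482
a_5 = 1454
a_6 = 4370
a_7 = 13118


a_7 = 13118


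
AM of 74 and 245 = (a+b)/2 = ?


AM = (74 + 245)/2 = 319/2 = 159.5

AM = 159.5


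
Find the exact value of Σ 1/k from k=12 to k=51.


Σₖ₌12^51 1/k = 1/12 + 1/13 + 1/14 + ... + 1/51
= 4645268866599554270339/3099044504245996706400
≈ 1.4989

Sum = 4645268866599554270339/3099044504245996706400 ≈ 1.4989


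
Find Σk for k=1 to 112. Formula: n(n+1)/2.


n(n+1)/2 = 112×113/2 = 12656/2 = 6328

Σk = 6328


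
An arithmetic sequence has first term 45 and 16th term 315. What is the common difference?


d = (aₙ - a₁)/(n-1)
= (315 - 45)/(16-1)
= 270/15 = 18

d = 18


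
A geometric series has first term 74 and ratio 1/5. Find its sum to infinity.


S∞ = a₁/(1-r) = 74/(1 - 1/5)
= 74/(4/5)
= 185/2

S∞ = 185/2


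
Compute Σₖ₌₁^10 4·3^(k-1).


Sₙ = 4×(3^10 - 1)/(3 - 1)
= 4×(59049 - 1)/2
= 4×59048/2
= 118096

S_10 = 118096


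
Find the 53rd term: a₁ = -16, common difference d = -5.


aₙ = a₁ + (n-1)d
= -16 + (53-1)×-5
= -16 - 260
= -276

a_53 = -276


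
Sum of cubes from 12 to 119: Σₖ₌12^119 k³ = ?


Σₖ₌12^119 k³ = [119·120/2]² − [11·12/2]²
= 50979600 − 4356 = 50975244

Σk³ = 50975244


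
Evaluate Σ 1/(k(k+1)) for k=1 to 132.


1/(k(k+1)) = 1/k - 1/(k+1) (partial fractions)
Telescoping: Σ = 1 - 1/133 = 132/133

Sum = 132/133


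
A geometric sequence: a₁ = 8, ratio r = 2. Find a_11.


aₙ = a₁·r^(n-1)
= 8×2^10
= 8×1024
= 8192

a_11 = 8192


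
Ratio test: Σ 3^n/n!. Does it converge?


aₙ = 3^n/n!
a_{n+1}/aₙ = 3^(n+1)/(n+1)! × n!/3^n
= 3/(n+1)
L = lim(n→∞) 3/(n+1) = 0
L < 1 → series CONVERGES

Converges (ratio test: L = 0 < 1)


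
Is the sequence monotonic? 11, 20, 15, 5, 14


Differences: 9, -5, -10, 9
Difference at position 1 is +9 (> 0) but position 2 is -5 (< 0) — sequence both rises and falls
→ NOT monotonic

Not monotonic


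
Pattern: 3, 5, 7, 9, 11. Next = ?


Pattern: arithmetic (d=2)
Terms: 3, 5, 7, 9, 11
Next term = 13

Next term = 13


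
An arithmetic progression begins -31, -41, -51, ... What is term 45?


aₙ = a₁ + (n-1)d
= -31 + (45-1)×-10
= -31 - 440
= -471

a_45 = -471


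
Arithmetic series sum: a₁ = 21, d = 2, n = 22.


aₙ = 21 + (22-1)×2 = 63
Sₙ = n(a₁+aₙ)/2 = 22×(21+63)/2
= 22×84/2 = 924

S_22 = 924


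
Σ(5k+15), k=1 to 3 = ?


Σ(5k+15) = 5·Σk + 15·n
= 5·6 + 15·3
= 30 + 45 = 75

Σ = 75


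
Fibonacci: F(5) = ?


Fibonacci sequence: 1, 1, 2, 3, 5
F(5) = 5

F(5) = 5


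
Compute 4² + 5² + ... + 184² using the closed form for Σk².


Σₖ₌4^184 k² = Σₖ₌₁^184 k² − Σₖ₌₁^3 k²
= 184·185·369/6 − 3·4·7/6
= 2093460 − 14 = 2093446

Σk² = 2093446


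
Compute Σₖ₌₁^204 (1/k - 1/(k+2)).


Telescoping with gap 2: two head and two tail terms survive.
= (1 + 1/2) - (1/205 + 1/206)
= 3/2 - 1/205 - 1/206 = 31467/21115

Sum = 31467/21115


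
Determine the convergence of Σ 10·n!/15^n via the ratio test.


aₙ = 10·n!/15^n
a_{n+1}/aₙ = (n+1)!/15^(n+1) × 15^n/n!  (constant 10 cancels)
= (n+1)/15
L = lim(n→∞) (n+1)/15 = ∞
L > 1 → series DIVERGES

Diverges (ratio test: L = ∞ > 1)


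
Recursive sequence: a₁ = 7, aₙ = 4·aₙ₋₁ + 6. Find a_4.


Computing step by step:
a_1 = 7
a_2 = 34
a_3 = 142
a_4 = 574


a_4 = 574


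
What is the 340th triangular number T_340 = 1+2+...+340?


n(n+1)/2 = 340×341/2 = 115940/2 = 57970

Σk = 57970


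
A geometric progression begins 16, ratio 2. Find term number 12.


aₙ = a₁·r^(n-1)
= 16×2^11
= 16×2048
= 32768

a_12 = 32768


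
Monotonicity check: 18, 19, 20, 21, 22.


Differences: 1, 1, 1, 1
All differences > 0 → strictly INCREASING

Monotonically increasing


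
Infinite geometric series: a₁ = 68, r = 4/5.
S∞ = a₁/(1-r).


S∞ = a₁/(1-r) = 68/(1 - 4/5)
= 68/(1/5)
= 340

S∞ = 340


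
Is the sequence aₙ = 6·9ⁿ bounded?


aₙ = 6·9ⁿ → as n→∞, aₙ→∞ (since base 9 > 1)
No finite upper bound exists
The sequence is UNBOUNDED

Unbounded (aₙ → ∞ as n → ∞)


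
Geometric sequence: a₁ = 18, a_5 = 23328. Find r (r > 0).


r^(n-1) = aₙ/a₁
r^4 = 23328/18 = 1296
r = 1296^(1/4)
= ±6; taking r > 0 gives r = 6

r = 6


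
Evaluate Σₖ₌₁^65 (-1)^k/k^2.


S = -1 + 1/4 - 1/9 + 1/16 - 1/25 + 1/36 - 1/49 + 1/64 ± ...
= -0.8226
(Full series converges to -π²/12 ≈ -0.8225)

S_65 = -0.8226


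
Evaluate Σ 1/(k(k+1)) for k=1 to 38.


1/(k(k+1)) = 1/k - 1/(k+1) (partial fractions)
Telescoping: Σ = 1 - 1/39 = 38/39

Sum = 38/39


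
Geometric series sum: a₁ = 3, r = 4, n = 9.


Sₙ = 3×(4^9 - 1)/(4 - 1)
= 3×(262144 - 1)/3
= 3×262143/3
= 262143

S_9 = 262143


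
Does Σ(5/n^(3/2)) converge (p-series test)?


p-series test: Σ c/n^p converges if p > 1, diverges if p ≤ 1 (constant c > 0 doesn't affect convergence).
p = 3/2
3/2 > 1 → CONVERGES

Converges (p = 3/2 > 1)


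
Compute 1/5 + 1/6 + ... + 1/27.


Σₖ₌5^27 1/k = 1/5 + 1/6 + 1/7 + ... + 1/27
= 145216599503/80313433200
≈ 1.8081

Sum = 145216599503/80313433200 ≈ 1.8081


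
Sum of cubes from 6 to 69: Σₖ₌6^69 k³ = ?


Σₖ₌6^69 k³ = [69·70/2]² − [5·6/2]²
= 5832225 − 225 = 5832000

Σk³ = 5832000


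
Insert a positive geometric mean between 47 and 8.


GM = √(47×8) = √376 = 19.3907

GM = 19.3907


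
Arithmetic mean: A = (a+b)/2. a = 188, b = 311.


AM = (188 + 311)/2 = 499/2 = 249.5

AM = 249.5


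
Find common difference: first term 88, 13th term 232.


d = (aₙ - a₁)/(n-1)
= (232 - 88)/(13-1)
= 144/12 = 12

d = 12


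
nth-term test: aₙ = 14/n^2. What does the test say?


lim(n→∞) 14/n^2 = 0
lim aₙ = 0 → nth-term test is INCONCLUSIVE
(Need other tests; this is actually a convergent p-series with p=2 > 1)

Inconclusive (lim aₙ = 0; need another test)


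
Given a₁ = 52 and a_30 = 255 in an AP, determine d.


d = (aₙ - a₁)/(n-1)
= (255 - 52)/(30-1)
= 203/29 = 7

d = 7


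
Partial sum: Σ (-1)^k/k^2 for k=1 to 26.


S = -1 + 1/4 - 1/9 + 1/16 - 1/25 + 1/36 - 1/49 + 1/64 ± ...
= -0.8218
(Full series converges to -π²/12 ≈ -0.8225)

S_26 = -0.8218


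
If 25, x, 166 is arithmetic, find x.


AM = (25 + 166)/2 = 191/2 = 95.5

AM = 95.5


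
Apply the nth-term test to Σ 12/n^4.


lim(n→∞) 12/n^4 = 0
lim aₙ = 0 → nth-term test is INCONCLUSIVE
(Need other tests; this is actually a convergent p-series with p=4 > 1)

Inconclusive (lim aₙ = 0; need another test)


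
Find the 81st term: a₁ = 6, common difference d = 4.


aₙ = a₁ + (n-1)d
= 6 + (81-1)×4
= 6 + 320
= 326

a_81 = 326


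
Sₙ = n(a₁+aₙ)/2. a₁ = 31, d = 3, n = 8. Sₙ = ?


aₙ = 31 + (8-1)×3 = 52
Sₙ = n(a₁+aₙ)/2 = 8×(31+52)/2
= 8×83/2 = 332

S_8 = 332


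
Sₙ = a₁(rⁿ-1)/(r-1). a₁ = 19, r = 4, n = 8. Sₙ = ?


Sₙ = 19×(4^8 - 1)/(4 - 1)
= 19×(65536 - 1)/3
= 19×65535/3
= 415055

S_8 = 415055


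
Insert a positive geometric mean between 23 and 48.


GM = √(23×48) = √1104 = 33.2265

GM = 33.2265


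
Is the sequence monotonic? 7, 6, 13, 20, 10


Differences: -1, 7, 7, -10
Difference at position 2 is +7 (> 0) but position 1 is -1 (< 0) — sequence both rises and falls
→ NOT monotonic

Not monotonic


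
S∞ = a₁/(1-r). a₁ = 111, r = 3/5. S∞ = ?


S∞ = a₁/(1-r) = 111/(1 - 3/5)
= 111/(2/5)
= 555/2

S∞ = 555/2


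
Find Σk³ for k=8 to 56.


Σₖ₌8^56 k³ = [56·57/2]² − [7·8/2]²
= 2547216 − 784 = 2546432

Σk³ = 2546432


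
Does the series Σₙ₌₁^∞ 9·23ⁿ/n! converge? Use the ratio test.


aₙ = 9·23^n/n!
a_{n+1}/aₙ = 23^(n+1)/(n+1)! × n!/23^n  (constant 9 cancels)
= 23/(n+1)
L = lim(n→∞) 23/(n+1) = 0
L < 1 → series CONVERGES

Converges (ratio test: L = 0 < 1)


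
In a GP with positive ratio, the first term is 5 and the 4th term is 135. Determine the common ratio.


r^(n-1) = aₙ/a₁
r^3 = 135/5 = 27
r = 27^(1/3)
= 3

r = 3


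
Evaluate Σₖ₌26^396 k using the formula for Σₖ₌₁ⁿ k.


Σₖ₌26^396 k = Σₖ₌₁^396 k − Σₖ₌₁^25 k
= 396·397/2 − 25·26/2
= 78606 − 325 = 78281

Σk = 78281


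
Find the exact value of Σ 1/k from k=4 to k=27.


Σₖ₌4^27 1/k = 1/4 + 1/5 + 1/6 + ... + 1/27
= 165294957803/80313433200
≈ 2.0581

Sum = 165294957803/80313433200 ≈ 2.0581


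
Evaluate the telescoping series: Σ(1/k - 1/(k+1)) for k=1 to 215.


Telescoping: adjacent terms cancel.
= 1/1 - 1/216
= 1 - 1/216 = 215/216

Sum = 215/216


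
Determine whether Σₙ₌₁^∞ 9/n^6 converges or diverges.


p-series test: Σ c/n^p converges if p > 1, diverges if p ≤ 1 (constant c > 0 doesn't affect convergence).
p = 6
6 > 1 → CONVERGES

Converges (p = 6 > 1)


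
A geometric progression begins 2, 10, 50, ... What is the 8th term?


aₙ = a₁·r^(n-1)
= 2×5^7
= 2×78125
= 156250

a_8 = 156250


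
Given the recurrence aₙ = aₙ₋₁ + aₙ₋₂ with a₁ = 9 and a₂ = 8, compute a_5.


Computing iteratively: 9, 8, 17, 25, 42
a_5 = 42

a_5 = 42


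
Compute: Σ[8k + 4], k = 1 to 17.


Σ(8k+4) = 8·Σk + 4·n
= 8·153 + 4·17
= 1224 + 68 = 1292

Σ = 1292


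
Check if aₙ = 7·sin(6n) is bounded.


For all n, -1 ≤ sin(6n) ≤ 1, so -7 ≤ 7·sin(6n) ≤ 7
Lower bound: -7, Upper bound: 7
The sequence IS bounded

Bounded (-7 ≤ aₙ ≤ 7)


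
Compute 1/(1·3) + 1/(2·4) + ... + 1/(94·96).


1/(k(k+2)) = (1/2)·(1/k - 1/(k+2)) (partial fractions)
Telescoping: Σ = (1/2)·(1 + 1/2 - 1/95 - 1/96) = 13489/18240

Sum = 13489/18240


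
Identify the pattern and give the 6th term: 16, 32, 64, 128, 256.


Pattern: powers of 2: 2ⁿ
Terms: 16, 32, 64, 128, 256
Next term = 512

Next term = 512


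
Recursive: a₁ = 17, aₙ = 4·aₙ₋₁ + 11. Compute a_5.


Computing step by step:
a_1 = 17
a_2 = 79
a_3 = 327
a_4 = 1319
a_5 = 5287


a_5 = 5287


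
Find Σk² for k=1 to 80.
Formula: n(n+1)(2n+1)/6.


n = 80
n(n+1)(2n+1)/6 = 80×81×161/6
= 1043280/6 = 173880

Σk² = 173880
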